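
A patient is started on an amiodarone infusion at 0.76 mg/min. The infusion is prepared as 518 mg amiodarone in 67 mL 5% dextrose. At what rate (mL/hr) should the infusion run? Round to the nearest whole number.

0.76 mg/min × 60 min/hr = 45.6 mg/hr
Concentration = 518 mg ÷ 67 mL = 7.731343 mg/mL
Rate = 45.6 mg/hr ÷ 7.731343 mg/mL = 5.898069 mL/hr

6 mL/hr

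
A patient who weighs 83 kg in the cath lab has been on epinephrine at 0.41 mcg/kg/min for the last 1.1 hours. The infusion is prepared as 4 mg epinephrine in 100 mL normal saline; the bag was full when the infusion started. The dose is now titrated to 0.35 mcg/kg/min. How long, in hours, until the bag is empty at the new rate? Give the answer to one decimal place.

Initial rate:
Dose = 0.41 mcg/kg/min × 83 kg = 34.03 mcg/min
34.03 mcg/min × 60 min/hr = 2041.8 mcg/hr
Concentration = 4 mg ÷ 100 mL = 0.04 mg/mL = 40 mcg/mL
Rate = 2041.8 mcg/hr ÷ 40 mcg/mL = 51.045 mL/hr
Volume infused so far = 51.045 mL/hr × 1.1 hr = 56.1495 mL
Volume remaining = 100 − 56.1495 = 43.8505 mL
New rate:
Dose = 0.35 mcg/kg/min × 83 kg = 29.05 mcg/min
29.05 mcg/min × 60 min/hr = 1743 mcg/hr
Rate = 1743 mcg/hr ÷ 40 mcg/mL = 43.575 mL/hr
Time remaining = 43.8505 mL ÷ 43.575 mL/hr = 1.006322 hr

1.0 hours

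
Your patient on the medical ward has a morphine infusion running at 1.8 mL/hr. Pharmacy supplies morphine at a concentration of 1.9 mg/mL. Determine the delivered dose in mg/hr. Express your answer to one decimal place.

Drug rate = 1.8 mL/hr × 1.9 mg/mL = 3.42 mg/hr

3.4 mg/hr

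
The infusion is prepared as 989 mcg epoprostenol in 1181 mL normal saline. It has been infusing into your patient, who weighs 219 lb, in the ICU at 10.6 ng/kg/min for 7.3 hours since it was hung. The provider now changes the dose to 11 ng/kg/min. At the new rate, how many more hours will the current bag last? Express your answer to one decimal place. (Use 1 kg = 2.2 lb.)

8.0 hours

Initial rate:
Weight = 219 lb ÷ 2.2 lb/kg = 99.54545 kg
Dose = 10.6 ng/kg/min × 99.54545 kg = 1055.182 ng/min
1055.182 ng/min × 60 min/hr = 63310.91 ng/hr
Concentration = 989 mcg ÷ 1181 mL = 0.8374259 mcg/mL = 837.4259 ng/mL
Rate = 63310.91 ng/hr ÷ 837.4259 ng/mL = 75.6018 mL/hr
Volume infused so far = 75.6018 mL/hr × 7.3 hr = 551.8932 mL
Volume remaining = 1181 − 551.8932 = 629.1068 mL
New rate:
Dose = 11 ng/kg/min × 99.54545 kg = 1095 ng/min
1095 ng/min × 60 min/hr = 65700 ng/hr
Rate = 65700 ng/hr ÷ 837.4259 ng/mL = 78.4547 mL/hr
Time remaining = 629.1068 mL ÷ 78.4547 mL/hr = 8.018727 hr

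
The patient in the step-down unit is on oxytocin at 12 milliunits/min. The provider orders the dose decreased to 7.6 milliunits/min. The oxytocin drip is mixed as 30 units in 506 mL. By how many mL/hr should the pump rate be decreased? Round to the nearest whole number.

4 mL/hr

At the current dose:
12 milliunits/min × 60 min/hr = 720 milliunits/hr
Concentration = 30 units ÷ 506 mL = 0.05928854 units/mL = 59.28854 milliunits/mL
Rate = 720 milliunits/hr ÷ 59.28854 milliunits/mL = 12.144 mL/hr
At the new dose:
7.6 milliunits/min × 60 min/hr = 456 milliunits/hr
Rate = 456 milliunits/hr ÷ 59.28854 milliunits/mL = 7.6912 mL/hr
Change = 7.6912 − 12.144 = -4.4528 mL/hr → 4.4528 mL/hr decrease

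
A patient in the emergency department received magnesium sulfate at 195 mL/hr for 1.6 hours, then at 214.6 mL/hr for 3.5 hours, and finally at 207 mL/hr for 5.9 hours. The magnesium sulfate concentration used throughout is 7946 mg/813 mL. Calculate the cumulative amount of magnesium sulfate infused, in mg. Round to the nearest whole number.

22327 mg

Concentration = 7946 mg ÷ 813 mL = 9.773678 mg/mL
Stage 1: 195 mL/hr × 1.6 hr = 312 mL → 312 mL × 9.773678 mg/mL = 3049.387 mg
Stage 2: 214.6 mL/hr × 3.5 hr = 751.1 mL → 751.1 mL × 9.773678 mg/mL = 7341.009 mg
Stage 3: 207 mL/hr × 5.9 hr = 1221.3 mL → 1221.3 mL × 9.773678 mg/mL = 11936.59 mg
Total = 3049.387 + 7341.009 + 11936.59 = 22326.99 mg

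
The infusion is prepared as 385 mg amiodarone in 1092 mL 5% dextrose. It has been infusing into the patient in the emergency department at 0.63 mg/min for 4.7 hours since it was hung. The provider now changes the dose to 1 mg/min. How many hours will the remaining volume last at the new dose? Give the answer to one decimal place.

3.5 hours

Initial rate:
0.63 mg/min × 60 min/hr = 37.8 mg/hr
Concentration = 385 mg ÷ 1092 mL = 0.3525641 mg/mL
Rate = 37.8 mg/hr ÷ 0.3525641 mg/mL = 107.2145 mL/hr
Volume infused so far = 107.2145 mL/hr × 4.7 hr = 503.9084 mL
Volume remaining = 1092 − 503.9084 = 588.0916 mL
New rate:
1 mg/min × 60 min/hr = 60 mg/hr
Rate = 60 mg/hr ÷ 0.3525641 mg/mL = 170.1818 mL/hr
Time remaining = 588.0916 mL ÷ 170.1818 mL/hr = 3.455667 hr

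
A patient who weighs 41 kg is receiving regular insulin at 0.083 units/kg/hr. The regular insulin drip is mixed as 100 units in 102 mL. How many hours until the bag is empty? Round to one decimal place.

Dose = 0.083 units/kg/hr × 41 kg = 3.403 units/hr
Concentration = 100 units ÷ 102 mL = 0.9803922 units/mL
Rate = 3.403 units/hr ÷ 0.9803922 units/mL = 3.47106 mL/hr
Duration = 102 mL ÷ 3.47106 mL/hr = 29.38584 hr

29.4 hours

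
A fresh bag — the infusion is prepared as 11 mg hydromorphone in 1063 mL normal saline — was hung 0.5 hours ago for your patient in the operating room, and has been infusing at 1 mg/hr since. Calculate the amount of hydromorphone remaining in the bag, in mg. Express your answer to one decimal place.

Concentration = 11 mg ÷ 1063 mL = 0.01034807 mg/mL
Rate = 1 mg/hr ÷ 0.01034807 mg/mL = 96.63636 mL/hr
Volume infused = 96.63636 mL/hr × 0.5 hr = 48.31818 mL
Volume remaining = 1063 − 48.31818 = 1014.682 mL
Drug remaining = 1014.682 mL × 0.01034807 mg/mL = 10.5 mg

10.5 mg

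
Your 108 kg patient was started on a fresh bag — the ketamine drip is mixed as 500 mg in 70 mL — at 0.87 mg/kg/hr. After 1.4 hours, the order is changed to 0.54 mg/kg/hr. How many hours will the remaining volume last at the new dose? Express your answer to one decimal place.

6.3 hours

Initial rate:
Dose = 0.87 mg/kg/hr × 108 kg = 93.96 mg/hr
Concentration = 500 mg ÷ 70 mL = 7.142857 mg/mL
Rate = 93.96 mg/hr ÷ 7.142857 mg/mL = 13.1544 mL/hr
Volume infused so far = 13.1544 mL/hr × 1.4 hr = 18.41616 mL
Volume remaining = 70 − 18.41616 = 51.58384 mL
New rate:
Dose = 0.54 mg/kg/hr × 108 kg = 58.32 mg/hr
Rate = 58.32 mg/hr ÷ 7.142857 mg/mL = 8.1648 mL/hr
Time remaining = 51.58384 mL ÷ 8.1648 mL/hr = 6.317833 hr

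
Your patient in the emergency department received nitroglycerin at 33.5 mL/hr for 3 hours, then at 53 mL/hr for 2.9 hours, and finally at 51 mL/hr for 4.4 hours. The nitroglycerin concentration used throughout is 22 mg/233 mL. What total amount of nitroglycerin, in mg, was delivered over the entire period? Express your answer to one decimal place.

Concentration = 22 mg ÷ 233 mL = 0.0944206 mg/mL
Stage 1: 33.5 mL/hr × 3 hr = 100.5 mL → 100.5 mL × 0.0944206 mg/mL = 9.48927 mg
Stage 2: 53 mL/hr × 2.9 hr = 153.7 mL → 153.7 mL × 0.0944206 mg/mL = 14.51245 mg
Stage 3: 51 mL/hr × 4.4 hr = 224.4 mL → 224.4 mL × 0.0944206 mg/mL = 21.18798 mg
Total = 9.48927 + 14.51245 + 21.18798 = 45.1897 mg

45.2 mg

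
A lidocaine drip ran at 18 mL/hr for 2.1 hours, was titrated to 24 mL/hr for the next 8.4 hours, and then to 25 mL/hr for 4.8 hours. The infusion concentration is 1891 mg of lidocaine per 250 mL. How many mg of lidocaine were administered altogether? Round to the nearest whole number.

Concentration = 1891 mg ÷ 250 mL = 7.564 mg/mL
Stage 1: 18 mL/hr × 2.1 hr = 37.8 mL → 37.8 mL × 7.564 mg/mL = 285.9192 mg
Stage 2: 24 mL/hr × 8.4 hr = 201.6 mL → 201.6 mL × 7.564 mg/mL = 1524.902 mg
Stage 3: 25 mL/hr × 4.8 hr = 120 mL → 120 mL × 7.564 mg/mL = 907.68 mg
Total = 285.9192 + 1524.902 + 907.68 = 2718.502 mg

2719 mg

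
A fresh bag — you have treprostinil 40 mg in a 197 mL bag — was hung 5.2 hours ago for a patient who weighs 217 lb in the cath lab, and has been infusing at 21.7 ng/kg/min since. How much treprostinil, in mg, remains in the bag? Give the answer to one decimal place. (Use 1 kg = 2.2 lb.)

39.3 mg

Weight = 217 lb ÷ 2.2 lb/kg = 98.63636 kg
Dose = 21.7 ng/kg/min × 98.63636 kg = 2140.409 ng/min
2140.409 ng/min × 60 min/hr = 128424.5 ng/hr
Concentration = 40 mg ÷ 197 mL = 0.2030457 mg/mL = 203045.7 ng/mL
Rate = 128424.5 ng/hr ÷ 203045.7 ng/mL = 0.6324909 mL/hr
Volume infused = 0.6324909 mL/hr × 5.2 hr = 3.288953 mL
Volume remaining = 197 − 3.288953 = 193.711 mL
Drug remaining = 193.711 mL × 203045.7 ng/mL = 39332192 ng = 39.33219 mg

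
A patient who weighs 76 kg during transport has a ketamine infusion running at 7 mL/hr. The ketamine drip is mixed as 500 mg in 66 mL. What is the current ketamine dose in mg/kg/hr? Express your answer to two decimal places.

0.70 mg/kg/hr

Concentration = 500 mg ÷ 66 mL = 7.575758 mg/mL
Drug rate = 7 mL/hr × 7.575758 mg/mL = 53.0303 mg/hr
53.0303 mg/hr ÷ 76 kg = 0.6977671 mg/kg/hr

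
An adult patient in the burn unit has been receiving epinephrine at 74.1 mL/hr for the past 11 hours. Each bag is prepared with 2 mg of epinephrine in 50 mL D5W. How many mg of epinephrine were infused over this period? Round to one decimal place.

Concentration = 2 mg ÷ 50 mL = 0.04 mg/mL = 40 mcg/mL
Drug rate = 74.1 mL/hr × 40 mcg/mL = 2964 mcg/hr
Total = 2964 mcg/hr × 11 hr = 32604 mcg = 32.604 mg

32.6 mg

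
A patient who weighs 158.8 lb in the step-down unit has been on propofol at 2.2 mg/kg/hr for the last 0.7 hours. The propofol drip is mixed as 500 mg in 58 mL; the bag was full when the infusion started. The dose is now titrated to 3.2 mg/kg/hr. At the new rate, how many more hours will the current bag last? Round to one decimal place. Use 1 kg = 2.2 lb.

Initial rate:
Weight = 158.8 lb ÷ 2.2 lb/kg = 72.18182 kg
Dose = 2.2 mg/kg/hr × 72.18182 kg = 158.8 mg/hr
Concentration = 500 mg ÷ 58 mL = 8.62069 mg/mL
Rate = 158.8 mg/hr ÷ 8.62069 mg/mL = 18.4208 mL/hr
Volume infused so far = 18.4208 mL/hr × 0.7 hr = 12.89456 mL
Volume remaining = 58 − 12.89456 = 45.10544 mL
New rate:
Dose = 3.2 mg/kg/hr × 72.18182 kg = 230.9818 mg/hr
Rate = 230.9818 mg/hr ÷ 8.62069 mg/mL = 26.79389 mL/hr
Time remaining = 45.10544 mL ÷ 26.79389 mL/hr = 1.683423 hr

1.7 hours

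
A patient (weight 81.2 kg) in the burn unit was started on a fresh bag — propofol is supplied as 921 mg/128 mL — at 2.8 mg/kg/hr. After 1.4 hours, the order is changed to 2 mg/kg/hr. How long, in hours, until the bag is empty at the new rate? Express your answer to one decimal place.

3.7 hours

Initial rate:
Dose = 2.8 mg/kg/hr × 81.2 kg = 227.36 mg/hr
Concentration = 921 mg ÷ 128 mL = 7.195312 mg/mL
Rate = 227.36 mg/hr ÷ 7.195312 mg/mL = 31.59835 mL/hr
Volume infused so far = 31.59835 mL/hr × 1.4 hr = 44.23769 mL
Volume remaining = 128 − 44.23769 = 83.76231 mL
New rate:
Dose = 2 mg/kg/hr × 81.2 kg = 162.4 mg/hr
Rate = 162.4 mg/hr ÷ 7.195312 mg/mL = 22.57025 mL/hr
Time remaining = 83.76231 mL ÷ 22.57025 mL/hr = 3.711182 hr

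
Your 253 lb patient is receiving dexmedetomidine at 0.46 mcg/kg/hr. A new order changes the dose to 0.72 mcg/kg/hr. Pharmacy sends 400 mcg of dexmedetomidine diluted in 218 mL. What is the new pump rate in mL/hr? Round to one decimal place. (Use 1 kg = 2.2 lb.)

45.1 mL/hr

Weight = 253 lb ÷ 2.2 lb/kg = 115 kg
Dose = 0.72 mcg/kg/hr × 115 kg = 82.8 mcg/hr
Concentration = 400 mcg ÷ 218 mL = 1.834862 mcg/mL
Rate = 82.8 mcg/hr ÷ 1.834862 mcg/mL = 45.126 mL/hr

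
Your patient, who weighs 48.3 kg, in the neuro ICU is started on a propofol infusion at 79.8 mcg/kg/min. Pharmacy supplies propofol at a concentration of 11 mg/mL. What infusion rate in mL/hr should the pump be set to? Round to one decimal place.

Dose = 79.8 mcg/kg/min × 48.3 kg = 3854.34 mcg/min
3854.34 mcg/min × 60 min/hr = 231260.4 mcg/hr
Concentration = 11 mg/mL = 11000 mcg/mL
Rate = 231260.4 mcg/hr ÷ 11000 mcg/mL = 21.02367 mL/hr

21.0 mL/hr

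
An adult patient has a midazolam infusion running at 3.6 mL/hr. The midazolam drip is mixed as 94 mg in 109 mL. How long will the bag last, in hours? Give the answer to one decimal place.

30.3 hours

Duration = 109 mL ÷ 3.6 mL/hr = 30.27778 hr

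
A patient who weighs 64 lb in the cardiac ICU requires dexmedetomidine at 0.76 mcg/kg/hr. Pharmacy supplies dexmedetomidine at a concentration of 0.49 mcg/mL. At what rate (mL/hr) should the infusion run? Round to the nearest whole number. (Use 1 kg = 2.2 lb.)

45 mL/hr

Weight = 64 lb ÷ 2.2 lb/kg = 29.09091 kg
Dose = 0.76 mcg/kg/hr × 29.09091 kg = 22.10909 mcg/hr
Rate = 22.10909 mcg/hr ÷ 0.49 mcg/mL = 45.12059 mL/hr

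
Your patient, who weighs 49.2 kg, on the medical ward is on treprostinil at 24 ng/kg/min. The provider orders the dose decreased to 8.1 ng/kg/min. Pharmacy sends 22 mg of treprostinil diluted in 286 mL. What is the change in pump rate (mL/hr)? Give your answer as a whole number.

1 mL/hr

At the current dose:
Dose = 24 ng/kg/min × 49.2 kg = 1180.8 ng/min
1180.8 ng/min × 60 min/hr = 70848 ng/hr
Concentration = 22 mg ÷ 286 mL = 0.07692308 mg/mL = 76923.08 ng/mL
Rate = 70848 ng/hr ÷ 76923.08 ng/mL = 0.921024 mL/hr
At the new dose:
Dose = 8.1 ng/kg/min × 49.2 kg = 398.52 ng/min
398.52 ng/min × 60 min/hr = 23911.2 ng/hr
Rate = 23911.2 ng/hr ÷ 76923.08 ng/mL = 0.3108456 mL/hr
Change = 0.3108456 − 0.921024 = -0.6101784 mL/hr → 0.6101784 mL/hr decrease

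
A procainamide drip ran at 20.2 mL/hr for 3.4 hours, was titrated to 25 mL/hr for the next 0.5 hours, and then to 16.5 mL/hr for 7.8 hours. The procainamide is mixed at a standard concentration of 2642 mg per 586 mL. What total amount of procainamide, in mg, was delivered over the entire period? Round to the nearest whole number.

946 mg

Concentration = 2642 mg ÷ 586 mL = 4.508532 mg/mL
Stage 1: 20.2 mL/hr × 3.4 hr = 68.68 mL → 68.68 mL × 4.508532 mg/mL = 309.646 mg
Stage 2: 25 mL/hr × 0.5 hr = 12.5 mL → 12.5 mL × 4.508532 mg/mL = 56.35666 mg
Stage 3: 16.5 mL/hr × 7.8 hr = 128.7 mL → 128.7 mL × 4.508532 mg/mL = 580.2481 mg
Total = 309.646 + 56.35666 + 580.2481 = 946.2508 mg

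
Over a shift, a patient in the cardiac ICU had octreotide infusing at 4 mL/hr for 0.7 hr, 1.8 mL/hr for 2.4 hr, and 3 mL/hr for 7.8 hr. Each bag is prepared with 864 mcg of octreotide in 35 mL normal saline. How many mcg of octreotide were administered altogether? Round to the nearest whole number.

Concentration = 864 mcg ÷ 35 mL = 24.68571 mcg/mL
Stage 1: 4 mL/hr × 0.7 hr = 2.8 mL → 2.8 mL × 24.68571 mcg/mL = 69.12 mcg
Stage 2: 1.8 mL/hr × 2.4 hr = 4.32 mL → 4.32 mL × 24.68571 mcg/mL = 106.6423 mcg
Stage 3: 3 mL/hr × 7.8 hr = 23.4 mL → 23.4 mL × 24.68571 mcg/mL = 577.6457 mcg
Total = 69.12 + 106.6423 + 577.6457 = 753.408 mcg

753 mcg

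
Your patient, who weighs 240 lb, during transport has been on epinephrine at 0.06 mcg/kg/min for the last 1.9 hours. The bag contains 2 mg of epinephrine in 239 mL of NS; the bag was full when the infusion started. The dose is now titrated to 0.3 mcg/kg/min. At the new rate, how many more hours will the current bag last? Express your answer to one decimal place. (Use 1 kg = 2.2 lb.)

Initial rate:
Weight = 240 lb ÷ 2.2 lb/kg = 109.0909 kg
Dose = 0.06 mcg/kg/min × 109.0909 kg = 6.545455 mcg/min
6.545455 mcg/min × 60 min/hr = 392.7273 mcg/hr
Concentration = 2 mg ÷ 239 mL = 0.008368201 mg/mL = 8.368201 mcg/mL
Rate = 392.7273 mcg/hr ÷ 8.368201 mcg/mL = 46.93091 mL/hr
Volume infused so far = 46.93091 mL/hr × 1.9 hr = 89.16873 mL
Volume remaining = 239 − 89.16873 = 149.8313 mL
New rate:
Dose = 0.3 mcg/kg/min × 109.0909 kg = 32.72727 mcg/min
32.72727 mcg/min × 60 min/hr = 1963.636 mcg/hr
Rate = 1963.636 mcg/hr ÷ 8.368201 mcg/mL = 234.6545 mL/hr
Time remaining = 149.8313 mL ÷ 234.6545 mL/hr = 0.6385185 hr

0.6 hours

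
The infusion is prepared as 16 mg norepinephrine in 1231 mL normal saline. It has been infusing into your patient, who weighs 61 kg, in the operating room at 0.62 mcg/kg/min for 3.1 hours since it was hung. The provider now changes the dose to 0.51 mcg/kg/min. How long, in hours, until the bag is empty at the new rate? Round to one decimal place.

Initial rate:
Dose = 0.62 mcg/kg/min × 61 kg = 37.82 mcg/min
37.82 mcg/min × 60 min/hr = 2269.2 mcg/hr
Concentration = 16 mg ÷ 1231 mL = 0.01299756 mg/mL = 12.99756 mcg/mL
Rate = 2269.2 mcg/hr ÷ 12.99756 mcg/mL = 174.5866 mL/hr
Volume infused so far = 174.5866 mL/hr × 3.1 hr = 541.2184 mL
Volume remaining = 1231 − 541.2184 = 689.7816 mL
New rate:
Dose = 0.51 mcg/kg/min × 61 kg = 31.11 mcg/min
31.11 mcg/min × 60 min/hr = 1866.6 mcg/hr
Rate = 1866.6 mcg/hr ÷ 12.99756 mcg/mL = 143.6115 mL/hr
Time remaining = 689.7816 mL ÷ 143.6115 mL/hr = 4.803107 hr

4.8 hours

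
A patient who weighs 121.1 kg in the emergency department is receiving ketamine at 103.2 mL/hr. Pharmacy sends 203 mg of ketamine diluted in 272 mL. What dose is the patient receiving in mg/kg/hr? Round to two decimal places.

0.64 mg/kg/hr

Concentration = 203 mg ÷ 272 mL = 0.7463235 mg/mL
Drug rate = 103.2 mL/hr × 0.7463235 mg/mL = 77.02059 mg/hr
77.02059 mg/hr ÷ 121.1 kg = 0.6360082 mg/kg/hr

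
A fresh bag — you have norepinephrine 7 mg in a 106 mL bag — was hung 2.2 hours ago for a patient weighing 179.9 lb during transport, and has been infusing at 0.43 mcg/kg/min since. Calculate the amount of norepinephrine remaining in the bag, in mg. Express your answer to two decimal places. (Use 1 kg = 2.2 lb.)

2.36 mg

Weight = 179.9 lb ÷ 2.2 lb/kg = 81.77273 kg
Dose = 0.43 mcg/kg/min × 81.77273 kg = 35.16227 mcg/min
35.16227 mcg/min × 60 min/hr = 2109.736 mcg/hr
Concentration = 7 mg ÷ 106 mL = 0.06603774 mg/mL = 66.03774 mcg/mL
Rate = 2109.736 mcg/hr ÷ 66.03774 mcg/mL = 31.94744 mL/hr
Volume infused = 31.94744 mL/hr × 2.2 hr = 70.28436 mL
Volume remaining = 106 − 70.28436 = 35.71564 mL
Drug remaining = 35.71564 mL × 66.03774 mcg/mL = 2358.58 mcg = 2.35858 mg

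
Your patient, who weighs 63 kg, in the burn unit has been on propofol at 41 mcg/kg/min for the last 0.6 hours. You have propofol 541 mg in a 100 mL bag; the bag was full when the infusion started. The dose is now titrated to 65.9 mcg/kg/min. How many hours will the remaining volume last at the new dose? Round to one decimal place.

1.8 hours

Initial rate:
Dose = 41 mcg/kg/min × 63 kg = 2583 mcg/min
2583 mcg/min × 60 min/hr = 154980 mcg/hr
Concentration = 541 mg ÷ 100 mL = 5.41 mg/mL = 5410 mcg/mL
Rate = 154980 mcg/hr ÷ 5410 mcg/mL = 28.64695 mL/hr
Volume infused so far = 28.64695 mL/hr × 0.6 hr = 17.18817 mL
Volume remaining = 100 − 17.18817 = 82.81183 mL
New rate:
Dose = 65.9 mcg/kg/min × 63 kg = 4151.7 mcg/min
4151.7 mcg/min × 60 min/hr = 249102 mcg/hr
Rate = 249102 mcg/hr ÷ 5410 mcg/mL = 46.04473 mL/hr
Time remaining = 82.81183 mL ÷ 46.04473 mL/hr = 1.798508 hr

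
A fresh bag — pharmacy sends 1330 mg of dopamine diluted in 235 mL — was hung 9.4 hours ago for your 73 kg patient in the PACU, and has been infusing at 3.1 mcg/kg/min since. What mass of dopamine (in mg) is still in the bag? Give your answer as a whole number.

Dose = 3.1 mcg/kg/min × 73 kg = 226.3 mcg/min
226.3 mcg/min × 60 min/hr = 13578 mcg/hr
Concentration = 1330 mg ÷ 235 mL = 5.659574 mg/mL = 5659.574 mcg/mL
Rate = 13578 mcg/hr ÷ 5659.574 mcg/mL = 2.39912 mL/hr
Volume infused = 2.39912 mL/hr × 9.4 hr = 22.55173 mL
Volume remaining = 235 − 22.55173 = 212.4483 mL
Drug remaining = 212.4483 mL × 5659.574 mcg/mL = 1202367 mcg = 1202.367 mg

1202 mg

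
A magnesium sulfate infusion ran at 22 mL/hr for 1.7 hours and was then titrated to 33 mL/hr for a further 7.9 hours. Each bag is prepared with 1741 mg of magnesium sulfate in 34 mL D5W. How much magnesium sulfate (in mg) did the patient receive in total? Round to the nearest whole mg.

15264 mg

Concentration = 1741 mg ÷ 34 mL = 51.20588 mg/mL
Stage 1: 22 mL/hr × 1.7 hr = 37.4 mL → 37.4 mL × 51.20588 mg/mL = 1915.1 mg
Stage 2: 33 mL/hr × 7.9 hr = 260.7 mL → 260.7 mL × 51.20588 mg/mL = 13349.37 mg
Total = 1915.1 + 13349.37 = 15264.47 mg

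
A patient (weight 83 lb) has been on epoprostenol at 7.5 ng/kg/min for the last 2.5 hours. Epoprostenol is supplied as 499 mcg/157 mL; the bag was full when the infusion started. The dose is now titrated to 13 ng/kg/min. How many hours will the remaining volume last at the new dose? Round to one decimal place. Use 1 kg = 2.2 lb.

15.5 hours

Initial rate:
Weight = 83 lb ÷ 2.2 lb/kg = 37.72727 kg
Dose = 7.5 ng/kg/min × 37.72727 kg = 282.9545 ng/min
282.9545 ng/min × 60 min/hr = 16977.27 ng/hr
Concentration = 499 mcg ÷ 157 mL = 3.178344 mcg/mL = 3178.344 ng/mL
Rate = 16977.27 ng/hr ÷ 3178.344 ng/mL = 5.341547 mL/hr
Volume infused so far = 5.341547 mL/hr × 2.5 hr = 13.35387 mL
Volume remaining = 157 − 13.35387 = 143.6461 mL
New rate:
Dose = 13 ng/kg/min × 37.72727 kg = 490.4545 ng/min
490.4545 ng/min × 60 min/hr = 29427.27 ng/hr
Rate = 29427.27 ng/hr ÷ 3178.344 ng/mL = 9.258681 mL/hr
Time remaining = 143.6461 mL ÷ 9.258681 mL/hr = 15.51475 hr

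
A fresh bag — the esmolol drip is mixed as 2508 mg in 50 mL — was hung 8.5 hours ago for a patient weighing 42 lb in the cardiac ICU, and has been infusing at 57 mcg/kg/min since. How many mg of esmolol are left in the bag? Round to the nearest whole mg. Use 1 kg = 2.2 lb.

1953 mg

Weight = 42 lb ÷ 2.2 lb/kg = 19.09091 kg
Dose = 57 mcg/kg/min × 19.09091 kg = 1088.182 mcg/min
1088.182 mcg/min × 60 min/hr = 65290.91 mcg/hr
Concentration = 2508 mg ÷ 50 mL = 50.16 mg/mL = 50160 mcg/mL
Rate = 65290.91 mcg/hr ÷ 50160 mcg/mL = 1.301653 mL/hr
Volume infused = 1.301653 mL/hr × 8.5 hr = 11.06405 mL
Volume remaining = 50 − 11.06405 = 38.93595 mL
Drug remaining = 38.93595 mL × 50160 mcg/mL = 1953027 mcg = 1953.027 mg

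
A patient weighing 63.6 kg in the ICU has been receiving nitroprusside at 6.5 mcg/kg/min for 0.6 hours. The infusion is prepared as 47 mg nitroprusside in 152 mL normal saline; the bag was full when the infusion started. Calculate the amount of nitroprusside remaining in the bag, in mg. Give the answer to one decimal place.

32.1 mg

Dose = 6.5 mcg/kg/min × 63.6 kg = 413.4 mcg/min
413.4 mcg/min × 60 min/hr = 24804 mcg/hr
Concentration = 47 mg ÷ 152 mL = 0.3092105 mg/mL = 309.2105 mcg/mL
Rate = 24804 mcg/hr ÷ 309.2105 mcg/mL = 80.21719 mL/hr
Volume infused = 80.21719 mL/hr × 0.6 hr = 48.13031 mL
Volume remaining = 152 − 48.13031 = 103.8697 mL
Drug remaining = 103.8697 mL × 309.2105 mcg/mL = 32117.6 mcg = 32.1176 mg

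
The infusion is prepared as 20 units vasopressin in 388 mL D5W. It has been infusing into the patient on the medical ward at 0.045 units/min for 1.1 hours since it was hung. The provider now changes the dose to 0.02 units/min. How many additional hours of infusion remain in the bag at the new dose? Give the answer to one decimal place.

14.2 hours

Initial rate:
0.045 units/min × 60 min/hr = 2.7 units/hr
Concentration = 20 units ÷ 388 mL = 0.05154639 units/mL
Rate = 2.7 units/hr ÷ 0.05154639 units/mL = 52.38 mL/hr
Volume infused so far = 52.38 mL/hr × 1.1 hr = 57.618 mL
Volume remaining = 388 − 57.618 = 330.382 mL
New rate:
0.02 units/min × 60 min/hr = 1.2 units/hr
Rate = 1.2 units/hr ÷ 0.05154639 units/mL = 23.28 mL/hr
Time remaining = 330.382 mL ÷ 23.28 mL/hr = 14.19167 hr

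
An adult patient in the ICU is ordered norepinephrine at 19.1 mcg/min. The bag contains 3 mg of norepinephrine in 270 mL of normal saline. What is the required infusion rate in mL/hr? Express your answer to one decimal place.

19.1 mcg/min × 60 min/hr = 1146 mcg/hr
Concentration = 3 mg ÷ 270 mL = 0.01111111 mg/mL = 11.11111 mcg/mL
Rate = 1146 mcg/hr ÷ 11.11111 mcg/mL = 103.14 mL/hr

103.1 mL/hr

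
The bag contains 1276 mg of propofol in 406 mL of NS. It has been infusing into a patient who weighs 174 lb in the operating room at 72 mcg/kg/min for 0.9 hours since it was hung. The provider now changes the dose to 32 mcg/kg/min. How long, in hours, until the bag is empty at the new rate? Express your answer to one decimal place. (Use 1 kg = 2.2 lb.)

Initial rate:
Weight = 174 lb ÷ 2.2 lb/kg = 79.09091 kg
Dose = 72 mcg/kg/min × 79.09091 kg = 5694.545 mcg/min
5694.545 mcg/min × 60 min/hr = 341672.7 mcg/hr
Concentration = 1276 mg ÷ 406 mL = 3.142857 mg/mL = 3142.857 mcg/mL
Rate = 341672.7 mcg/hr ÷ 3142.857 mcg/mL = 108.714 mL/hr
Volume infused so far = 108.714 mL/hr × 0.9 hr = 97.84264 mL
Volume remaining = 406 − 97.84264 = 308.1574 mL
New rate:
Dose = 32 mcg/kg/min × 79.09091 kg = 2530.909 mcg/min
2530.909 mcg/min × 60 min/hr = 151854.5 mcg/hr
Rate = 151854.5 mcg/hr ÷ 3142.857 mcg/mL = 48.31736 mL/hr
Time remaining = 308.1574 mL ÷ 48.31736 mL/hr = 6.377778 hr

6.4 hours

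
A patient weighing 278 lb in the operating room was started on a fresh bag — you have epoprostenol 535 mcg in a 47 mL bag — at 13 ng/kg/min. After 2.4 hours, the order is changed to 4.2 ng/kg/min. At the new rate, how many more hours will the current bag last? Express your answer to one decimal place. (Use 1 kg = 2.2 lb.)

9.4 hours

Initial rate:
Weight = 278 lb ÷ 2.2 lb/kg = 126.3636 kg
Dose = 13 ng/kg/min × 126.3636 kg = 1642.727 ng/min
1642.727 ng/min × 60 min/hr = 98563.64 ng/hr
Concentration = 535 mcg ÷ 47 mL = 11.38298 mcg/mL = 11382.98 ng/mL
Rate = 98563.64 ng/hr ÷ 11382.98 ng/mL = 8.658862 mL/hr
Volume infused so far = 8.658862 mL/hr × 2.4 hr = 20.78127 mL
Volume remaining = 47 − 20.78127 = 26.21873 mL
New rate:
Dose = 4.2 ng/kg/min × 126.3636 kg = 530.7273 ng/min
530.7273 ng/min × 60 min/hr = 31843.64 ng/hr
Rate = 31843.64 ng/hr ÷ 11382.98 ng/mL = 2.797478 mL/hr
Time remaining = 26.21873 mL ÷ 2.797478 mL/hr = 9.372274 hr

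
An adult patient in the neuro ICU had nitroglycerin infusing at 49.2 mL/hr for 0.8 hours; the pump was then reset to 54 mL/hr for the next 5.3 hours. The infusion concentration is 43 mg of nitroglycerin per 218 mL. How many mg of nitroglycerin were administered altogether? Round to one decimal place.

Concentration = 43 mg ÷ 218 mL = 0.1972477 mg/mL
Stage 1: 49.2 mL/hr × 0.8 hr = 39.36 mL → 39.36 mL × 0.1972477 mg/mL = 7.76367 mg
Stage 2: 54 mL/hr × 5.3 hr = 286.2 mL → 286.2 mL × 0.1972477 mg/mL = 56.45229 mg
Total = 7.76367 + 56.45229 = 64.21596 mg

64.2 mg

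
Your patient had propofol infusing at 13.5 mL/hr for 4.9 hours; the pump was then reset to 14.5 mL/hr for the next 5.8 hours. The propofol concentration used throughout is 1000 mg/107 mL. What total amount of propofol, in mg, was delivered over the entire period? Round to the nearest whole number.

1404 mg

Concentration = 1000 mg ÷ 107 mL = 9.345794 mg/mL
Stage 1: 13.5 mL/hr × 4.9 hr = 66.15 mL → 66.15 mL × 9.345794 mg/mL = 618.2243 mg
Stage 2: 14.5 mL/hr × 5.8 hr = 84.1 mL → 84.1 mL × 9.345794 mg/mL = 785.9813 mg
Total = 618.2243 + 785.9813 = 1404.206 mg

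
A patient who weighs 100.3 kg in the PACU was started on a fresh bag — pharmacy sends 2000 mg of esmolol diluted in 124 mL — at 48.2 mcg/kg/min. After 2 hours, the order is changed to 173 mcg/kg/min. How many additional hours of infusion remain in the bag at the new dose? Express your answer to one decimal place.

Initial rate:
Dose = 48.2 mcg/kg/min × 100.3 kg = 4834.46 mcg/min
4834.46 mcg/min × 60 min/hr = 290067.6 mcg/hr
Concentration = 2000 mg ÷ 124 mL = 16.12903 mg/mL = 16129.03 mcg/mL
Rate = 290067.6 mcg/hr ÷ 16129.03 mcg/mL = 17.98419 mL/hr
Volume infused so far = 17.98419 mL/hr × 2 hr = 35.96838 mL
Volume remaining = 124 − 35.96838 = 88.03162 mL
New rate:
Dose = 173 mcg/kg/min × 100.3 kg = 17351.9 mcg/min
17351.9 mcg/min × 60 min/hr = 1041114 mcg/hr
Rate = 1041114 mcg/hr ÷ 16129.03 mcg/mL = 64.54907 mL/hr
Time remaining = 88.03162 mL ÷ 64.54907 mL/hr = 1.363794 hr

1.4 hours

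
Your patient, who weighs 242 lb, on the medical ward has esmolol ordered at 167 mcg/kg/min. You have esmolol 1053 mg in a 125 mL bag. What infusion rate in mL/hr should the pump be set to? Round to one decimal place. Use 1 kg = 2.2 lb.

Weight = 242 lb ÷ 2.2 lb/kg = 110 kg
Dose = 167 mcg/kg/min × 110 kg = 18370 mcg/min
18370 mcg/min × 60 min/hr = 1102200 mcg/hr
Concentration = 1053 mg ÷ 125 mL = 8.424 mg/mL = 8424 mcg/mL
Rate = 1102200 mcg/hr ÷ 8424 mcg/mL = 130.8405 mL/hr

130.8 mL/hr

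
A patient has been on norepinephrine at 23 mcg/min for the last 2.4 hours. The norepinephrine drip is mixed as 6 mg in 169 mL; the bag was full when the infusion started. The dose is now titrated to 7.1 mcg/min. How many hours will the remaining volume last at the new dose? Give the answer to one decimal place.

6.3 hours

Initial rate:
23 mcg/min × 60 min/hr = 1380 mcg/hr
Concentration = 6 mg ÷ 169 mL = 0.03550296 mg/mL = 35.50296 mcg/mL
Rate = 1380 mcg/hr ÷ 35.50296 mcg/mL = 38.87 mL/hr
Volume infused so far = 38.87 mL/hr × 2.4 hr = 93.288 mL
Volume remaining = 169 − 93.288 = 75.712 mL
New rate:
7.1 mcg/min × 60 min/hr = 426 mcg/hr
Rate = 426 mcg/hr ÷ 35.50296 mcg/mL = 11.999 mL/hr
Time remaining = 75.712 mL ÷ 11.999 mL/hr = 6.309859 hr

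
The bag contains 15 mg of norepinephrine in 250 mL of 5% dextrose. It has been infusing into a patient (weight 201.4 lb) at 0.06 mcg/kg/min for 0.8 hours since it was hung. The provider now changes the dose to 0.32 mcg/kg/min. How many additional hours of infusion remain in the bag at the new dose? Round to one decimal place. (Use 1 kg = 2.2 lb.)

8.4 hours

Initial rate:
Weight = 201.4 lb ÷ 2.2 lb/kg = 91.54545 kg
Dose = 0.06 mcg/kg/min × 91.54545 kg = 5.492727 mcg/min
5.492727 mcg/min × 60 min/hr = 329.5636 mcg/hr
Concentration = 15 mg ÷ 250 mL = 0.06 mg/mL = 60 mcg/mL
Rate = 329.5636 mcg/hr ÷ 60 mcg/mL = 5.492727 mL/hr
Volume infused so far = 5.492727 mL/hr × 0.8 hr = 4.394182 mL
Volume remaining = 250 − 4.394182 = 245.6058 mL
New rate:
Dose = 0.32 mcg/kg/min × 91.54545 kg = 29.29455 mcg/min
29.29455 mcg/min × 60 min/hr = 1757.673 mcg/hr
Rate = 1757.673 mcg/hr ÷ 60 mcg/mL = 29.29455 mL/hr
Time remaining = 245.6058 mL ÷ 29.29455 mL/hr = 8.384012 hr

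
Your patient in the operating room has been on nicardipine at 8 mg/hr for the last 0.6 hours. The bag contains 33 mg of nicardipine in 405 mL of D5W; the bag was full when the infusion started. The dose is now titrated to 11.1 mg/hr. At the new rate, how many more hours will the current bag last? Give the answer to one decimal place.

Initial rate:
Concentration = 33 mg ÷ 405 mL = 0.08148148 mg/mL
Rate = 8 mg/hr ÷ 0.08148148 mg/mL = 98.18182 mL/hr
Volume infused so far = 98.18182 mL/hr × 0.6 hr = 58.90909 mL
Volume remaining = 405 − 58.90909 = 346.0909 mL
New rate:
Rate = 11.1 mg/hr ÷ 0.08148148 mg/mL = 136.2273 mL/hr
Time remaining = 346.0909 mL ÷ 136.2273 mL/hr = 2.540541 hr

2.5 hours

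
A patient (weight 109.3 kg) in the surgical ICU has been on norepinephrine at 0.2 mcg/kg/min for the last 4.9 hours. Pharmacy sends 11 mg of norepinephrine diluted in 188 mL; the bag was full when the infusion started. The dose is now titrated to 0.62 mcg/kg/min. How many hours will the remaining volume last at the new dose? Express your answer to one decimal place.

Initial rate:
Dose = 0.2 mcg/kg/min × 109.3 kg = 21.86 mcg/min
21.86 mcg/min × 60 min/hr = 1311.6 mcg/hr
Concentration = 11 mg ÷ 188 mL = 0.05851064 mg/mL = 58.51064 mcg/mL
Rate = 1311.6 mcg/hr ÷ 58.51064 mcg/mL = 22.41644 mL/hr
Volume infused so far = 22.41644 mL/hr × 4.9 hr = 109.8405 mL
Volume remaining = 188 − 109.8405 = 78.15946 mL
New rate:
Dose = 0.62 mcg/kg/min × 109.3 kg = 67.766 mcg/min
67.766 mcg/min × 60 min/hr = 4065.96 mcg/hr
Rate = 4065.96 mcg/hr ÷ 58.51064 mcg/mL = 69.49095 mL/hr
Time remaining = 78.15946 mL ÷ 69.49095 mL/hr = 1.124743 hr

1.1 hours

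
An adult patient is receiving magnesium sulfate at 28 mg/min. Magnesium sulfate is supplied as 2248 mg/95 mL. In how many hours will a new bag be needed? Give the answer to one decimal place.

28 mg/min × 60 min/hr = 1680 mg/hr
Concentration = 2248 mg ÷ 95 mL = 23.66316 mg/mL
Rate = 1680 mg/hr ÷ 23.66316 mg/mL = 70.99644 mL/hr
Duration = 95 mL ÷ 70.99644 mL/hr = 1.338095 hr

1.3 hours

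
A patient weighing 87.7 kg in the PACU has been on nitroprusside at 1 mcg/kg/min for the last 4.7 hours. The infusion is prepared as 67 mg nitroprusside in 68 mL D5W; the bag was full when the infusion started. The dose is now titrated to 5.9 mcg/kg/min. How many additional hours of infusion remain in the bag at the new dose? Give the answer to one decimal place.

1.4 hours

Initial rate:
Dose = 1 mcg/kg/min × 87.7 kg = 87.7 mcg/min
87.7 mcg/min × 60 min/hr = 5262 mcg/hr
Concentration = 67 mg ÷ 68 mL = 0.9852941 mg/mL = 985.2941 mcg/mL
Rate = 5262 mcg/hr ÷ 985.2941 mcg/mL = 5.340537 mL/hr
Volume infused so far = 5.340537 mL/hr × 4.7 hr = 25.10053 mL
Volume remaining = 68 − 25.10053 = 42.89947 mL
New rate:
Dose = 5.9 mcg/kg/min × 87.7 kg = 517.43 mcg/min
517.43 mcg/min × 60 min/hr = 31045.8 mcg/hr
Rate = 31045.8 mcg/hr ÷ 985.2941 mcg/mL = 31.50917 mL/hr
Time remaining = 42.89947 mL ÷ 31.50917 mL/hr = 1.361492 hr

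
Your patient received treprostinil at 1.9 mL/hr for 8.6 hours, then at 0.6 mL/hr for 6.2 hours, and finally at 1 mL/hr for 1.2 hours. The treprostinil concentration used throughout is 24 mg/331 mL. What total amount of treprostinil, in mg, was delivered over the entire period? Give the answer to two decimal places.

Concentration = 24 mg ÷ 331 mL = 0.07250755 mg/mL
Stage 1: 1.9 mL/hr × 8.6 hr = 16.34 mL → 16.34 mL × 0.07250755 mg/mL = 1.184773 mg
Stage 2: 0.6 mL/hr × 6.2 hr = 3.72 mL → 3.72 mL × 0.07250755 mg/mL = 0.2697281 mg
Stage 3: 1 mL/hr × 1.2 hr = 1.2 mL → 1.2 mL × 0.07250755 mg/mL = 0.08700906 mg
Total = 1.184773 + 0.2697281 + 0.08700906 = 1.541511 mg

1.54 mg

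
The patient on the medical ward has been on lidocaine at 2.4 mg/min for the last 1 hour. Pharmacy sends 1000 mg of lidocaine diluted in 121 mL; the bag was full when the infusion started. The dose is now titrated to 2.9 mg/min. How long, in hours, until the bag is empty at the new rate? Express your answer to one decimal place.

4.9 hours

Initial rate:
2.4 mg/min × 60 min/hr = 144 mg/hr
Concentration = 1000 mg ÷ 121 mL = 8.264463 mg/mL
Rate = 144 mg/hr ÷ 8.264463 mg/mL = 17.424 mL/hr
Volume infused so far = 17.424 mL/hr × 1 hr = 17.424 mL
Volume remaining = 121 − 17.424 = 103.576 mL
New rate:
2.9 mg/min × 60 min/hr = 174 mg/hr
Rate = 174 mg/hr ÷ 8.264463 mg/mL = 21.054 mL/hr
Time remaining = 103.576 mL ÷ 21.054 mL/hr = 4.91954 hr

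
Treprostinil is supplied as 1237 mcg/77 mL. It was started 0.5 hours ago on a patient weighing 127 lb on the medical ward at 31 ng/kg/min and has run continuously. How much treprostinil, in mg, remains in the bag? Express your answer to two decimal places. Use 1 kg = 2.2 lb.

Weight = 127 lb ÷ 2.2 lb/kg = 57.72727 kg
Dose = 31 ng/kg/min × 57.72727 kg = 1789.545 ng/min
1789.545 ng/min × 60 min/hr = 107372.7 ng/hr
Concentration = 1237 mcg ÷ 77 mL = 16.06494 mcg/mL = 16064.94 ng/mL
Rate = 107372.7 ng/hr ÷ 16064.94 ng/mL = 6.68367 mL/hr
Volume infused = 6.68367 mL/hr × 0.5 hr = 3.341835 mL
Volume remaining = 77 − 3.341835 = 73.65816 mL
Drug remaining = 73.65816 mL × 16064.94 ng/mL = 1183314 ng = 1.183314 mg

1.18 mg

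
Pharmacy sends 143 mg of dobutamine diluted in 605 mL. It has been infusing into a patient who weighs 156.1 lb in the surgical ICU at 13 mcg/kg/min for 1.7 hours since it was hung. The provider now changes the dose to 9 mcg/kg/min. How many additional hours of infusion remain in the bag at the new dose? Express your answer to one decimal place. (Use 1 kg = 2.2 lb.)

Initial rate:
Weight = 156.1 lb ÷ 2.2 lb/kg = 70.95455 kg
Dose = 13 mcg/kg/min × 70.95455 kg = 922.4091 mcg/min
922.4091 mcg/min × 60 min/hr = 55344.55 mcg/hr
Concentration = 143 mg ÷ 605 mL = 0.2363636 mg/mL = 236.3636 mcg/mL
Rate = 55344.55 mcg/hr ÷ 236.3636 mcg/mL = 234.15 mL/hr
Volume infused so far = 234.15 mL/hr × 1.7 hr = 398.055 mL
Volume remaining = 605 − 398.055 = 206.945 mL
New rate:
Dose = 9 mcg/kg/min × 70.95455 kg = 638.5909 mcg/min
638.5909 mcg/min × 60 min/hr = 38315.45 mcg/hr
Rate = 38315.45 mcg/hr ÷ 236.3636 mcg/mL = 162.1038 mL/hr
Time remaining = 206.945 mL ÷ 162.1038 mL/hr = 1.27662 hr

1.3 hours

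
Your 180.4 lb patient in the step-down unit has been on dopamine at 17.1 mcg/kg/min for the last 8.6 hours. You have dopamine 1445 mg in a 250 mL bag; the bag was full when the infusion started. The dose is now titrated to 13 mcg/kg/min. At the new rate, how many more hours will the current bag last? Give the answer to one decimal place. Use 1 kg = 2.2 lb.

Initial rate:
Weight = 180.4 lb ÷ 2.2 lb/kg = 82 kg
Dose = 17.1 mcg/kg/min × 82 kg = 1402.2 mcg/min
1402.2 mcg/min × 60 min/hr = 84132 mcg/hr
Concentration = 1445 mg ÷ 250 mL = 5.78 mg/mL = 5780 mcg/mL
Rate = 84132 mcg/hr ÷ 5780 mcg/mL = 14.55571 mL/hr
Volume infused so far = 14.55571 mL/hr × 8.6 hr = 125.1791 mL
Volume remaining = 250 − 125.1791 = 124.8209 mL
New rate:
Dose = 13 mcg/kg/min × 82 kg = 1066 mcg/min
1066 mcg/min × 60 min/hr = 63960 mcg/hr
Rate = 63960 mcg/hr ÷ 5780 mcg/mL = 11.06574 mL/hr
Time remaining = 124.8209 mL ÷ 11.06574 mL/hr = 11.27994 hr

11.3 hours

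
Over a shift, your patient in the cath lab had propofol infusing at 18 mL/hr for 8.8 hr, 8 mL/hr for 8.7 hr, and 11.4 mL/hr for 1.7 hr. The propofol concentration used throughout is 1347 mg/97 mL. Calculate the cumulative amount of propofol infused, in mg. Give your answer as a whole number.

Concentration = 1347 mg ÷ 97 mL = 13.8866 mg/mL
Stage 1: 18 mL/hr × 8.8 hr = 158.4 mL → 158.4 mL × 13.8866 mg/mL = 2199.637 mg
Stage 2: 8 mL/hr × 8.7 hr = 69.6 mL → 69.6 mL × 13.8866 mg/mL = 966.5072 mg
Stage 3: 11.4 mL/hr × 1.7 hr = 19.38 mL → 19.38 mL × 13.8866 mg/mL = 269.1223 mg
Total = 2199.637 + 966.5072 + 269.1223 = 3435.267 mg

3435 mg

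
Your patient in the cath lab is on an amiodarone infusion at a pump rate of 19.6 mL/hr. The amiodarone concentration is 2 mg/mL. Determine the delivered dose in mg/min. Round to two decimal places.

Drug rate = 19.6 mL/hr × 2 mg/mL = 39.2 mg/hr
39.2 mg/hr ÷ 60 min/hr = 0.6533333 mg/min

0.65 mg/min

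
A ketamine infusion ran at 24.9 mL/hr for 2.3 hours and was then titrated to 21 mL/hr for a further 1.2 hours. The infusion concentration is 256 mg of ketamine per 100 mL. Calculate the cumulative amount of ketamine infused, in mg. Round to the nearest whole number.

211 mg

Concentration = 256 mg ÷ 100 mL = 2.56 mg/mL
Stage 1: 24.9 mL/hr × 2.3 hr = 57.27 mL → 57.27 mL × 2.56 mg/mL = 146.6112 mg
Stage 2: 21 mL/hr × 1.2 hr = 25.2 mL → 25.2 mL × 2.56 mg/mL = 64.512 mg
Total = 146.6112 + 64.512 = 211.1232 mg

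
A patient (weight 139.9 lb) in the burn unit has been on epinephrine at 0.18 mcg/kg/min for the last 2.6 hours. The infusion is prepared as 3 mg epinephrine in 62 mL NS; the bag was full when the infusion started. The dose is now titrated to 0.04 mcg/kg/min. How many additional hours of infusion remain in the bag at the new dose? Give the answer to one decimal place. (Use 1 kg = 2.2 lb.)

Initial rate:
Weight = 139.9 lb ÷ 2.2 lb/kg = 63.59091 kg
Dose = 0.18 mcg/kg/min × 63.59091 kg = 11.44636 mcg/min
11.44636 mcg/min × 60 min/hr = 686.7818 mcg/hr
Concentration = 3 mg ÷ 62 mL = 0.0483871 mg/mL = 48.3871 mcg/mL
Rate = 686.7818 mcg/hr ÷ 48.3871 mcg/mL = 14.19349 mL/hr
Volume infused so far = 14.19349 mL/hr × 2.6 hr = 36.90308 mL
Volume remaining = 62 − 36.90308 = 25.09692 mL
New rate:
Dose = 0.04 mcg/kg/min × 63.59091 kg = 2.543636 mcg/min
2.543636 mcg/min × 60 min/hr = 152.6182 mcg/hr
Rate = 152.6182 mcg/hr ÷ 48.3871 mcg/mL = 3.154109 mL/hr
Time remaining = 25.09692 mL ÷ 3.154109 mL/hr = 7.956898 hr

8.0 hours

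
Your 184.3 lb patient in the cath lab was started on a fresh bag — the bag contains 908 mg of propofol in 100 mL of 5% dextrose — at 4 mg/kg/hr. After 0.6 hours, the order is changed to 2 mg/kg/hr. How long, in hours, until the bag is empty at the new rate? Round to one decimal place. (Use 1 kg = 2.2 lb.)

4.2 hours

Initial rate:
Weight = 184.3 lb ÷ 2.2 lb/kg = 83.77273 kg
Dose = 4 mg/kg/hr × 83.77273 kg = 335.0909 mg/hr
Concentration = 908 mg ÷ 100 mL = 9.08 mg/mL
Rate = 335.0909 mg/hr ÷ 9.08 mg/mL = 36.90429 mL/hr
Volume infused so far = 36.90429 mL/hr × 0.6 hr = 22.14257 mL
Volume remaining = 100 − 22.14257 = 77.85743 mL
New rate:
Dose = 2 mg/kg/hr × 83.77273 kg = 167.5455 mg/hr
Rate = 167.5455 mg/hr ÷ 9.08 mg/mL = 18.45214 mL/hr
Time remaining = 77.85743 mL ÷ 18.45214 mL/hr = 4.219425 hr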